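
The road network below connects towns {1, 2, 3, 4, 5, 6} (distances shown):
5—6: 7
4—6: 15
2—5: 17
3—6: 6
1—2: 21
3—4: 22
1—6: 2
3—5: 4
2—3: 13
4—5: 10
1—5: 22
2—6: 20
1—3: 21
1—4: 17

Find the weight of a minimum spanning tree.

Sort edges by weight, then run Kruskal:
1—6 (2): add. Components now {1,6} {2} {3} {4} {5}
3—5 (4): add. Components now {1,6} {2} {3,5} {4}
3—6 (6): add. Components now {1,3,5,6} {2} {4}
5—6 (7): skip — 5 and 6 already connected.
4—5 (10): add. Components now {1,3,4,5,6} {2}
2—3 (13): add. Components now {1,2,3,4,5,6}
MST edges: 1—6, 3—5, 3—6, 4—5, 2—3; total weight 2+4+6+10+13 = 35.

35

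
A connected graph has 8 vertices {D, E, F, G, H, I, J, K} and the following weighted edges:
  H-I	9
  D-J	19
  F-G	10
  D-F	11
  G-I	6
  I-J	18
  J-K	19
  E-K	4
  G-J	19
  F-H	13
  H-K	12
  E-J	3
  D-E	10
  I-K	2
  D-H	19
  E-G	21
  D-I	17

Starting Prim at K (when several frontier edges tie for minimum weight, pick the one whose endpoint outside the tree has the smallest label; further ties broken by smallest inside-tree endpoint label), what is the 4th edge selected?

Grow the tree from K using Prim:
Step 1: cheapest edge leaving the tree is I-K (2); add I.
Step 2: cheapest edge leaving the tree is E-K (4); add E.
Step 3: cheapest edge leaving the tree is E-J (3); add J.
Step 4: cheapest edge leaving the tree is G-I (6); add G.
Step 5: cheapest edge leaving the tree is H-I (9); add H.
Step 6: cheapest edge leaving the tree is D-E (10); add D.
Step 7: cheapest edge leaving the tree is F-G (10); add F.
The 4th edge added is G-I.

G-I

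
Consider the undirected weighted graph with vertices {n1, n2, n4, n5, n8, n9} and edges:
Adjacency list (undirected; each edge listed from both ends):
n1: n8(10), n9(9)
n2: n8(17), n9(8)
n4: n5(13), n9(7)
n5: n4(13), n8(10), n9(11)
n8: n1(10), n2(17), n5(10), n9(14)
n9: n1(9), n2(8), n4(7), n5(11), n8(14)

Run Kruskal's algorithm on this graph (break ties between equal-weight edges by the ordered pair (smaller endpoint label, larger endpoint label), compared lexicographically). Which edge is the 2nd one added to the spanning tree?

Sort edges by weight, then run Kruskal:
n4 n9 (7): add. Components now {n5} {n8} {n4,n9} {n2} {n1}
n2 n9 (8): add. Components now {n5} {n8} {n2,n4,n9} {n1}
n1 n9 (9): add. Components now {n5} {n8} {n1,n2,n4,n9}
n1 n8 (10): add. Components now {n5} {n1,n2,n4,n8,n9}
n5 n8 (10): add. Components now {n1,n2,n4,n5,n8,n9}
The 2nd edge added is n2 n9.

n2-n9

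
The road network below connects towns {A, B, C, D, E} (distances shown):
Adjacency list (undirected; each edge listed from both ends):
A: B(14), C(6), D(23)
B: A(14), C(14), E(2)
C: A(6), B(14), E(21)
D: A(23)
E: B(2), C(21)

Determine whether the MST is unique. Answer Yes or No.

No

Sort edges by weight, then run Kruskal:
B–E (2): add — endpoints in different components.
A–C (6): add — endpoints in different components.
A–B (14): add — endpoints in different components.
B–C (14): skip — B and C already connected.
C–E (21): skip — C and E already connected.
A–D (23): add — endpoints in different components.
Non-tree edge B–C has weight 14, equal to the heaviest edge on its tree cycle — swapping gives another MST of the same weight. Not unique.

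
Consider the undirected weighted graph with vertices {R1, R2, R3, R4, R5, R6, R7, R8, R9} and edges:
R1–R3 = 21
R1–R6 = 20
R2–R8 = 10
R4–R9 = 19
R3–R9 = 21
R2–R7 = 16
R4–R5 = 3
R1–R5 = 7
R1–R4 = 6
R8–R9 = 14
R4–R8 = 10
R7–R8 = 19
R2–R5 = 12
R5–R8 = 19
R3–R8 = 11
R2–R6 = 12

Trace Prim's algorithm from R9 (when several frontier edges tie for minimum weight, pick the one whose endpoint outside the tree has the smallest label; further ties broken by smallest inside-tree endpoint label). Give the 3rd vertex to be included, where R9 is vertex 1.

R2

Prim's algorithm from R9:
Step 1: cheapest edge leaving the tree is R8–R9 (14); add R8.
Step 2: cheapest edge leaving the tree is R2–R8 (10); add R2.
Step 3: cheapest edge leaving the tree is R4–R8 (10); add R4.
Step 4: cheapest edge leaving the tree is R4–R5 (3); add R5.
Step 5: cheapest edge leaving the tree is R1–R4 (6); add R1.
Step 6: cheapest edge leaving the tree is R3–R8 (11); add R3.
Step 7: cheapest edge leaving the tree is R2–R6 (12); add R6.
Step 8: cheapest edge leaving the tree is R2–R7 (16); add R7.
Vertex order: R9, R8, R2, R4, R5, R1, R3, R6, R7. The 3rd vertex is R2.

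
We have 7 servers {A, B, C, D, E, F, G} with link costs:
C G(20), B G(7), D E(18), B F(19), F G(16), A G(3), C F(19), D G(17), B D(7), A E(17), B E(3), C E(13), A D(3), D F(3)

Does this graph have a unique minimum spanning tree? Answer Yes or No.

No

Kruskal's algorithm — process edges by increasing weight (ties by edge label):
A D (3): add — endpoints in different components.
A G (3): add — endpoints in different components.
B E (3): add — endpoints in different components.
D F (3): add — endpoints in different components.
B D (7): add — endpoints in different components.
B G (7): skip — B and G already connected.
C E (13): add — endpoints in different components.
Non-tree edge B G has weight 7, equal to the heaviest edge on its tree cycle — swapping gives another MST of the same weight. Not unique.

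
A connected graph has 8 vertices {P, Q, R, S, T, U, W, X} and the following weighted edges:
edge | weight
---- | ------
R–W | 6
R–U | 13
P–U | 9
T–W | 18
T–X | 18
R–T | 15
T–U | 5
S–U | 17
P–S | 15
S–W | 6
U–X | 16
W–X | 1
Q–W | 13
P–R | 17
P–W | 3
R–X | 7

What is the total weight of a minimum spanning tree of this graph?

Prim's algorithm from T:
Step 1: cheapest edge leaving the tree is T–U (5); add U.
Step 2: cheapest edge leaving the tree is P–U (9); add P.
Step 3: cheapest edge leaving the tree is P–W (3); add W.
Step 4: cheapest edge leaving the tree is W–X (1); add X.
Step 5: cheapest edge leaving the tree is R–W (6); add R.
Step 6: cheapest edge leaving the tree is S–W (6); add S.
Step 7: cheapest edge leaving the tree is Q–W (13); add Q.
MST edges: T–U, P–U, P–W, W–X, R–W, S–W, Q–W; total weight 5+9+3+1+6+6+13 = 43.

43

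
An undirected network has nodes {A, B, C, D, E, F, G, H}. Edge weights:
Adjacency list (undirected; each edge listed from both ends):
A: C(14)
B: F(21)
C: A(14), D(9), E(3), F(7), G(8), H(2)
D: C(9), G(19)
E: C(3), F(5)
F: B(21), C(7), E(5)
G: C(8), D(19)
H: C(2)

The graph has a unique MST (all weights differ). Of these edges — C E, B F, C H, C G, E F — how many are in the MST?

Kruskal's algorithm — process edges by increasing weight (ties by edge label):
C H (2): add — endpoints in different components.
C E (3): add — endpoints in different components.
E F (5): add — endpoints in different components.
C F (7): skip — C and F already connected.
C G (8): add — endpoints in different components.
C D (9): add — endpoints in different components.
A C (14): add — endpoints in different components.
D G (19): skip — D and G already connected.
B F (21): add — endpoints in different components.
MST edge set: {C H, C E, E F, C G, C D, A C, B F}.
Of the listed edges, {C E, B F, C H, C G, E F} are in the MST → 5.

5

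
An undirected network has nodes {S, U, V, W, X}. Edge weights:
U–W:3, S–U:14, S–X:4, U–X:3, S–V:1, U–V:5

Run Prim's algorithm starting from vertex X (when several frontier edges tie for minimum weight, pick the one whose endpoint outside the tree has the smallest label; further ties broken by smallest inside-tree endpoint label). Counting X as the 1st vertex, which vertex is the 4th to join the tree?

Prim, starting at X.
Step 1: cheapest edge leaving the tree is U–X (3); add U.
Step 2: cheapest edge leaving the tree is U–W (3); add W.
Step 3: cheapest edge leaving the tree is S–X (4); add S.
Step 4: cheapest edge leaving the tree is S–V (1); add V.
Vertex order: X, U, W, S, V. The 4th vertex is S.

S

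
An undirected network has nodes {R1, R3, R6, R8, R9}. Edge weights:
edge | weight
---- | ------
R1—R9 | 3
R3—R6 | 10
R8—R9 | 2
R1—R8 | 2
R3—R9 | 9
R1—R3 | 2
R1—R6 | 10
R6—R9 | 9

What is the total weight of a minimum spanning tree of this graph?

Grow the tree from R1 using Prim:
Step 1: cheapest edge leaving the tree is R1—R3 (2); add R3.
Step 2: cheapest edge leaving the tree is R1—R8 (2); add R8.
Step 3: cheapest edge leaving the tree is R8—R9 (2); add R9.
Step 4: cheapest edge leaving the tree is R6—R9 (9); add R6.
MST edges: R1—R3, R1—R8, R8—R9, R6—R9; total weight 2+2+2+9 = 15.

15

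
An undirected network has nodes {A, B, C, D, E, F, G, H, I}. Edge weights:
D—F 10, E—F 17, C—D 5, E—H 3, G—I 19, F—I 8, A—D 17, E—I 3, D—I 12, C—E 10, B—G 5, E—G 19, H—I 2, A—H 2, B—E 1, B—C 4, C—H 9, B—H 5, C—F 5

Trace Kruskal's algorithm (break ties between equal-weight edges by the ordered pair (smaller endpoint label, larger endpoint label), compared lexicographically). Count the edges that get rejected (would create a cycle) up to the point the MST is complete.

Kruskal: consider edges lightest-first.
B—E (1): add — endpoints in different components.
A—H (2): add — endpoints in different components.
H—I (2): add — endpoints in different components.
E—H (3): add — endpoints in different components.
E—I (3): skip — E and I already connected.
B—C (4): add — endpoints in different components.
B—G (5): add — endpoints in different components.
B—H (5): skip — B and H already connected.
C—D (5): add — endpoints in different components.
C—F (5): add — endpoints in different components.
Edges rejected before the tree was complete: 2.

2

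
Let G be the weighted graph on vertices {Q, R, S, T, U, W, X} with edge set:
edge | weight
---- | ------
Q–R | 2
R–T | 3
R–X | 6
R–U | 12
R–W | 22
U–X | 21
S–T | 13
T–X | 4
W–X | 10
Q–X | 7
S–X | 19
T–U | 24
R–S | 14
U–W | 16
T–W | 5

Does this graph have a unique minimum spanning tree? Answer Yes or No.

Yes

Sort edges by weight, then run Kruskal:
Q–R (2): add. Components now {Q,R} {X} {S} {W} {T} {U}
R–T (3): add. Components now {Q,R,T} {X} {S} {W} {U}
T–X (4): add. Components now {Q,R,T,X} {S} {W} {U}
T–W (5): add. Components now {Q,R,T,W,X} {S} {U}
R–X (6): skip — X and R already connected.
Q–X (7): skip — Q and X already connected.
W–X (10): skip — X and W already connected.
R–U (12): add. Components now {Q,R,T,U,W,X} {S}
S–T (13): add. Components now {Q,R,S,T,U,W,X}
Every non-tree edge has weight strictly greater than the heaviest edge on the tree path between its endpoints, so the MST is unique.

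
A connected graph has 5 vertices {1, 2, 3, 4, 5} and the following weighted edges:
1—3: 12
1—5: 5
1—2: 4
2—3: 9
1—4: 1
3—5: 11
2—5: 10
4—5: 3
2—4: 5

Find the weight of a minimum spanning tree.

17

Kruskal: consider edges lightest-first.
1—4 (1): add — endpoints in different components.
4—5 (3): add — endpoints in different components.
1—2 (4): add — endpoints in different components.
1—5 (5): skip — 1 and 5 already connected.
2—4 (5): skip — 2 and 4 already connected.
2—3 (9): add — endpoints in different components.
MST edges: 1—4, 4—5, 1—2, 2—3; total weight 1+3+4+9 = 17.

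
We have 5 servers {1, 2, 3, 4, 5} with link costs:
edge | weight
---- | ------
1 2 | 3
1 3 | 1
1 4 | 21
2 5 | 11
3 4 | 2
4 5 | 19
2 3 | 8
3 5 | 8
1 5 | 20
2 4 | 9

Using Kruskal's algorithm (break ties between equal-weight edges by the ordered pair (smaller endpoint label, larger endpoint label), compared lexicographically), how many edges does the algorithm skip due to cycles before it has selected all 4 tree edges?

Kruskal's algorithm — process edges by increasing weight (ties by edge label):
1 3 (1): add — endpoints in different components.
3 4 (2): add — endpoints in different components.
1 2 (3): add — endpoints in different components.
2 3 (8): skip — 2 and 3 already connected.
3 5 (8): add — endpoints in different components.
Edges rejected before the tree was complete: 1.

1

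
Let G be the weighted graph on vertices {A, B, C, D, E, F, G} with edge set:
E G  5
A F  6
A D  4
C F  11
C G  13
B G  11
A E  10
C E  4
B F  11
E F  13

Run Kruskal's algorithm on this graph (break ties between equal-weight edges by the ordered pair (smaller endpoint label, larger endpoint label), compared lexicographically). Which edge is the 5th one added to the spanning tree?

Kruskal: consider edges lightest-first.
A D (4): add — endpoints in different components.
C E (4): add — endpoints in different components.
E G (5): add — endpoints in different components.
A F (6): add — endpoints in different components.
A E (10): add — endpoints in different components.
B F (11): add — endpoints in different components.
The 5th edge added is A E.

A-E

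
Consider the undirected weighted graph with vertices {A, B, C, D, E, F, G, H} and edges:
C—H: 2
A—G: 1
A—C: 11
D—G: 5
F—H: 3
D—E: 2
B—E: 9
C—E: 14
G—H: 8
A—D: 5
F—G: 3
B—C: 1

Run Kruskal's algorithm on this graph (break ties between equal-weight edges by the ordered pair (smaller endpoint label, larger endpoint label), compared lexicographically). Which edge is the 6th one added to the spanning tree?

F-H

Kruskal's algorithm — process edges by increasing weight (ties by edge label):
A—G (1): add — endpoints in different components.
B—C (1): add — endpoints in different components.
C—H (2): add — endpoints in different components.
D—E (2): add — endpoints in different components.
F—G (3): add — endpoints in different components.
F—H (3): add — endpoints in different components.
A—D (5): add — endpoints in different components.
The 6th edge added is F—H.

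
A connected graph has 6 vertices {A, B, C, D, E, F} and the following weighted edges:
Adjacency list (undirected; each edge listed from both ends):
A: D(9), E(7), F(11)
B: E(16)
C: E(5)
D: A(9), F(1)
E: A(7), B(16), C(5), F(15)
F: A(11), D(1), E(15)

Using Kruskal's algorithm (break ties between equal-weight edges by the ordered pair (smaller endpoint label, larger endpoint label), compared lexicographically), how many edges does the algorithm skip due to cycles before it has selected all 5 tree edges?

2

Kruskal's algorithm — process edges by increasing weight (ties by edge label):
D—F (1): add — endpoints in different components.
C—E (5): add — endpoints in different components.
A—E (7): add — endpoints in different components.
A—D (9): add — endpoints in different components.
A—F (11): skip — A and F already connected.
E—F (15): skip — E and F already connected.
B—E (16): add — endpoints in different components.
Edges rejected before the tree was complete: 2.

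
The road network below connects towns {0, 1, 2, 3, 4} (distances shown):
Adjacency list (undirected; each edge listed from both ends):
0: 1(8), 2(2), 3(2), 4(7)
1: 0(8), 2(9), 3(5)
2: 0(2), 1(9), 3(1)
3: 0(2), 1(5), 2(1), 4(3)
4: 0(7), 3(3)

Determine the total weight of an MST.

Grow the tree from 1 using Prim:
Step 1: cheapest edge leaving the tree is 1—3 (5); add 3.
Step 2: cheapest edge leaving the tree is 2—3 (1); add 2.
Step 3: cheapest edge leaving the tree is 0—2 (2); add 0.
Step 4: cheapest edge leaving the tree is 3—4 (3); add 4.
MST edges: 1—3, 2—3, 0—2, 3—4; total weight 5+1+2+3 = 11.

11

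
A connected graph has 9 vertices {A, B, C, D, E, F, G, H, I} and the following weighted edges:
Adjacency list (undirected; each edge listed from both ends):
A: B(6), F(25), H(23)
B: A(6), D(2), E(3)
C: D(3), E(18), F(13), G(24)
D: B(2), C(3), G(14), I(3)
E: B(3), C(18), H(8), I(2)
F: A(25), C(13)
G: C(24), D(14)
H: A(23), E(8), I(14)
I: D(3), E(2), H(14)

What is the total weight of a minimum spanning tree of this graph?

51

Kruskal's algorithm — process edges by increasing weight (ties by edge label):
B—D (2): add — endpoints in different components.
E—I (2): add — endpoints in different components.
B—E (3): add — endpoints in different components.
C—D (3): add — endpoints in different components.
D—I (3): skip — D and I already connected.
A—B (6): add — endpoints in different components.
E—H (8): add — endpoints in different components.
C—F (13): add — endpoints in different components.
D—G (14): add — endpoints in different components.
MST edges: B—D, E—I, B—E, C—D, A—B, E—H, C—F, D—G; total weight 2+2+3+3+6+8+13+14 = 51.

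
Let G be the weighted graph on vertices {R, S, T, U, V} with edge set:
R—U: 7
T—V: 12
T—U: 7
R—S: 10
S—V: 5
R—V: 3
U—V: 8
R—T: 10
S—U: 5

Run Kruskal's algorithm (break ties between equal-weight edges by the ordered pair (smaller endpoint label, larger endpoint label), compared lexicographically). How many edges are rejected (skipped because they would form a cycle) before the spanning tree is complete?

1

Sort edges by weight, then run Kruskal:
R—V (3): add — endpoints in different components.
S—U (5): add — endpoints in different components.
S—V (5): add — endpoints in different components.
R—U (7): skip — U and R already connected.
T—U (7): add — endpoints in different components.
Edges rejected before the tree was complete: 1.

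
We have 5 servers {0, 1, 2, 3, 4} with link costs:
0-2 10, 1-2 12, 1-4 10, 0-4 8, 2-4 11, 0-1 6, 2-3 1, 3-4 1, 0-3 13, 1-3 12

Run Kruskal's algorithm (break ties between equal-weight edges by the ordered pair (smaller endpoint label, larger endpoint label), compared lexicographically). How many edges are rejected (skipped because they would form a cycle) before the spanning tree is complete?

0

Kruskal: consider edges lightest-first.
2-3 (1): add. Components now {0} {1} {2,3} {4}
3-4 (1): add. Components now {0} {1} {2,3,4}
0-1 (6): add. Components now {0,1} {2,3,4}
0-4 (8): add. Components now {0,1,2,3,4}
Edges rejected before the tree was complete: 0.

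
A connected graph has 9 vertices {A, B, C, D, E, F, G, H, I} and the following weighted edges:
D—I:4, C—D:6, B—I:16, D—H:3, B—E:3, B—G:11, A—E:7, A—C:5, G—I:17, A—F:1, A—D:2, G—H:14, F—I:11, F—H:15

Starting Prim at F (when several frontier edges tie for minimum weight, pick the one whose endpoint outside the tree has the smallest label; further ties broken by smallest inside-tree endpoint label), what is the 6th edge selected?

Prim's algorithm from F:
Step 1: cheapest edge leaving the tree is A—F (1); add A.
Step 2: cheapest edge leaving the tree is A—D (2); add D.
Step 3: cheapest edge leaving the tree is D—H (3); add H.
Step 4: cheapest edge leaving the tree is D—I (4); add I.
Step 5: cheapest edge leaving the tree is A—C (5); add C.
Step 6: cheapest edge leaving the tree is A—E (7); add E.
Step 7: cheapest edge leaving the tree is B—E (3); add B.
Step 8: cheapest edge leaving the tree is B—G (11); add G.
The 6th edge added is A—E.

A-E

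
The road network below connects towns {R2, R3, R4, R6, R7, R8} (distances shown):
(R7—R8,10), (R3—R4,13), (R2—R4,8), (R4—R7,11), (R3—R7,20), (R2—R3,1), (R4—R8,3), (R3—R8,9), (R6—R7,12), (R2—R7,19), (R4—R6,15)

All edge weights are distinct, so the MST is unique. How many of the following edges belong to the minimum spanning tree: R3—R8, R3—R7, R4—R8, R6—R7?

Sort edges by weight, then run Kruskal:
R2—R3 (1): add. Components now {R7} {R6} {R4} {R8} {R2,R3}
R4—R8 (3): add. Components now {R7} {R6} {R4,R8} {R2,R3}
R2—R4 (8): add. Components now {R7} {R6} {R2,R3,R4,R8}
R3—R8 (9): skip — R8 and R3 already connected.
R7—R8 (10): add. Components now {R2,R3,R4,R7,R8} {R6}
R4—R7 (11): skip — R7 and R4 already connected.
R6—R7 (12): add. Components now {R2,R3,R4,R6,R7,R8}
MST edge set: {R2—R3, R4—R8, R2—R4, R7—R8, R6—R7}.
Of the listed edges, {R4—R8, R6—R7} are in the MST → 2.

2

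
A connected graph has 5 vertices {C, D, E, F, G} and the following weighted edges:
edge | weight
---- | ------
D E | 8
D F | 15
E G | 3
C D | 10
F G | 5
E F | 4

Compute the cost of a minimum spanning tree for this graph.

25

Prim's algorithm from C:
Step 1: frontier [C D 10] → take C D (10); add D.
Step 2: frontier [D E 8, D F 15] → take D E (8); add E.
Step 3: frontier [D F 15, E G 3, E F 4] → take E G (3); add G.
Step 4: frontier [D F 15, E F 4, F G 5] → take E F (4); add F.
MST edges: C D, D E, E G, E F; total weight 10+8+3+4 = 25.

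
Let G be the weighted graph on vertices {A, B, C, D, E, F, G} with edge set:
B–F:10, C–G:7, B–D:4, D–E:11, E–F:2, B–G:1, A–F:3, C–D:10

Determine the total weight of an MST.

Grow the tree from C using Prim:
Step 1: frontier [C–G 7, C–D 10] → take C–G (7); add G.
Step 2: frontier [C–D 10, B–G 1] → take B–G (1); add B.
Step 3: frontier [B–D 4, B–F 10, C–D 10] → take B–D (4); add D.
Step 4: frontier [B–F 10, D–E 11] → take B–F (10); add F.
Step 5: frontier [D–E 11, E–F 2, A–F 3] → take E–F (2); add E.
Step 6: frontier [A–F 3] → take A–F (3); add A.
MST edges: C–G, B–G, B–D, B–F, E–F, A–F; total weight 7+1+4+10+2+3 = 27.

27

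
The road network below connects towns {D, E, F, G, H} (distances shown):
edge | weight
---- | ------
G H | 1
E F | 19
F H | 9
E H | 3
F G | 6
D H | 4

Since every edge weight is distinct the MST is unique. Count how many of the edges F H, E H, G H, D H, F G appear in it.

Kruskal's algorithm — process edges by increasing weight (ties by edge label):
G H (1): add. Components now {D} {E} {F} {G,H}
E H (3): add. Components now {D} {E,G,H} {F}
D H (4): add. Components now {D,E,G,H} {F}
F G (6): add. Components now {D,E,F,G,H}
MST edge set: {G H, E H, D H, F G}.
Of the listed edges, {E H, G H, D H, F G} are in the MST → 4.

4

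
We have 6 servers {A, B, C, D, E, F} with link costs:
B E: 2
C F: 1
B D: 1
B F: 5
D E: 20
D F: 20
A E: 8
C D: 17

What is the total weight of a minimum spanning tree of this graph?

17

Grow the tree from B using Prim:
Step 1: cheapest edge leaving the tree is B D (1); add D.
Step 2: cheapest edge leaving the tree is B E (2); add E.
Step 3: cheapest edge leaving the tree is B F (5); add F.
Step 4: cheapest edge leaving the tree is C F (1); add C.
Step 5: cheapest edge leaving the tree is A E (8); add A.
MST edges: B D, B E, B F, C F, A E; total weight 1+2+5+1+8 = 17.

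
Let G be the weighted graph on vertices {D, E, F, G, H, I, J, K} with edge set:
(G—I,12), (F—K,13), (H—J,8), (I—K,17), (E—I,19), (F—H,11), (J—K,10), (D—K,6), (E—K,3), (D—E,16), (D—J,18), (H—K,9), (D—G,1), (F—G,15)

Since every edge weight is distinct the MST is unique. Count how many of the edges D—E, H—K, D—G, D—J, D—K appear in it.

Kruskal's algorithm — process edges by increasing weight (ties by edge label):
D—G (1): add — endpoints in different components.
E—K (3): add — endpoints in different components.
D—K (6): add — endpoints in different components.
H—J (8): add — endpoints in different components.
H—K (9): add — endpoints in different components.
J—K (10): skip — J and K already connected.
F—H (11): add — endpoints in different components.
G—I (12): add — endpoints in different components.
MST edge set: {D—G, E—K, D—K, H—J, H—K, F—H, G—I}.
Of the listed edges, {H—K, D—G, D—K} are in the MST → 3.

3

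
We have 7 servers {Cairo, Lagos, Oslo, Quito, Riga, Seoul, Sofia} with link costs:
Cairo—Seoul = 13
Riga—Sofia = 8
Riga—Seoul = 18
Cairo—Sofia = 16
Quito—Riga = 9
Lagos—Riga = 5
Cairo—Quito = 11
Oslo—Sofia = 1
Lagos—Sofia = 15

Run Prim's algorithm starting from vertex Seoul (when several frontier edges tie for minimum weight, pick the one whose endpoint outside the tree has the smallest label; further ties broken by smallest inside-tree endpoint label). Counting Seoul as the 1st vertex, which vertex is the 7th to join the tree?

Oslo

Prim, starting at Seoul.
Step 1: frontier [Cairo—Seoul 13, Riga—Seoul 18] → take Cairo—Seoul (13); add Cairo.
Step 2: frontier [Cairo—Quito 11, Cairo—Sofia 16, Riga—Seoul 18] → take Cairo—Quito (11); add Quito.
Step 3: frontier [Cairo—Sofia 16, Quito—Riga 9, Riga—Seoul 18] → take Quito—Riga (9); add Riga.
Step 4: frontier [Cairo—Sofia 16, Lagos—Riga 5, Riga—Sofia 8] → take Lagos—Riga (5); add Lagos.
Step 5: frontier [Cairo—Sofia 16, Lagos—Sofia 15, Riga—Sofia 8] → take Riga—Sofia (8); add Sofia.
Step 6: frontier [Oslo—Sofia 1] → take Oslo—Sofia (1); add Oslo.
Vertex order: Seoul, Cairo, Quito, Riga, Lagos, Sofia, Oslo. The 7th vertex is Oslo.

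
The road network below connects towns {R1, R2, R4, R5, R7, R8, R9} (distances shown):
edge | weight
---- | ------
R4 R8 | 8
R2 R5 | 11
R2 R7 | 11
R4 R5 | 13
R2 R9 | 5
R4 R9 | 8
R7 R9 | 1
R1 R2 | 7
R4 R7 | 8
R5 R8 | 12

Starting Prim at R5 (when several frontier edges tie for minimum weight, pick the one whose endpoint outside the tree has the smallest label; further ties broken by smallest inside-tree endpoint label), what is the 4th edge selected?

Grow the tree from R5 using Prim:
Step 1: cheapest edge leaving the tree is R2 R5 (11); add R2.
Step 2: cheapest edge leaving the tree is R2 R9 (5); add R9.
Step 3: cheapest edge leaving the tree is R7 R9 (1); add R7.
Step 4: cheapest edge leaving the tree is R1 R2 (7); add R1.
Step 5: cheapest edge leaving the tree is R4 R7 (8); add R4.
Step 6: cheapest edge leaving the tree is R4 R8 (8); add R8.
The 4th edge added is R1 R2.

R1-R2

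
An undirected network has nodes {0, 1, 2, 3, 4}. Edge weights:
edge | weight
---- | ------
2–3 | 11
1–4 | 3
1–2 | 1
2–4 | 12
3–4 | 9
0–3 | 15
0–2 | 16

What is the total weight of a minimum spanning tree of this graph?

28

Grow the tree from 0 using Prim:
Step 1: cheapest edge leaving the tree is 0–3 (15); add 3.
Step 2: cheapest edge leaving the tree is 3–4 (9); add 4.
Step 3: cheapest edge leaving the tree is 1–4 (3); add 1.
Step 4: cheapest edge leaving the tree is 1–2 (1); add 2.
MST edges: 0–3, 3–4, 1–4, 1–2; total weight 15+9+3+1 = 28.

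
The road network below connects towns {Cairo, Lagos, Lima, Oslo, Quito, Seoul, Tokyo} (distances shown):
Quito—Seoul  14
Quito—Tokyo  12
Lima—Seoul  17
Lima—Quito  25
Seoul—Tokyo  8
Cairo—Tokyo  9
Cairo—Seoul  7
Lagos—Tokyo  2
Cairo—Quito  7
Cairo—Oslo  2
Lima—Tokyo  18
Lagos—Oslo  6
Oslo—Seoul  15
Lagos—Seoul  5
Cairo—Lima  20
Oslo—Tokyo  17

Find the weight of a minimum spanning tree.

39

Prim's algorithm from Oslo:
Step 1: cheapest edge leaving the tree is Cairo—Oslo (2); add Cairo.
Step 2: cheapest edge leaving the tree is Lagos—Oslo (6); add Lagos.
Step 3: cheapest edge leaving the tree is Lagos—Tokyo (2); add Tokyo.
Step 4: cheapest edge leaving the tree is Lagos—Seoul (5); add Seoul.
Step 5: cheapest edge leaving the tree is Cairo—Quito (7); add Quito.
Step 6: cheapest edge leaving the tree is Lima—Seoul (17); add Lima.
MST edges: Cairo—Oslo, Lagos—Oslo, Lagos—Tokyo, Lagos—Seoul, Cairo—Quito, Lima—Seoul; total weight 2+6+2+5+7+17 = 39.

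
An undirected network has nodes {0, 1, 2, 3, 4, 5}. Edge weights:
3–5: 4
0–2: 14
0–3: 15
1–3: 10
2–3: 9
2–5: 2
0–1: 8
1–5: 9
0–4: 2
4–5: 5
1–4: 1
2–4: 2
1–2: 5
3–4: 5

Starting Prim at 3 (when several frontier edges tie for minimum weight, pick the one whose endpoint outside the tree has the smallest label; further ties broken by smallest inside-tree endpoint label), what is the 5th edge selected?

Grow the tree from 3 using Prim:
Step 1: frontier [3–5 4, 3–4 5, 2–3 9, 1–3 10, 0–3 15] → take 3–5 (4); add 5.
Step 2: frontier [3–4 5, 2–3 9, 1–3 10, 0–3 15, 2–5 2, 4–5 5, 1–5 9] → take 2–5 (2); add 2.
Step 3: frontier [2–4 2, 1–2 5, 0–2 14, 3–4 5, 1–3 10, 0–3 15, 4–5 5, 1–5 9] → take 2–4 (2); add 4.
Step 4: frontier [1–2 5, 0–2 14, 1–3 10, 0–3 15, 1–4 1, 0–4 2, 1–5 9] → take 1–4 (1); add 1.
Step 5: frontier [0–1 8, 0–2 14, 0–3 15, 0–4 2] → take 0–4 (2); add 0.
The 5th edge added is 0–4.

0-4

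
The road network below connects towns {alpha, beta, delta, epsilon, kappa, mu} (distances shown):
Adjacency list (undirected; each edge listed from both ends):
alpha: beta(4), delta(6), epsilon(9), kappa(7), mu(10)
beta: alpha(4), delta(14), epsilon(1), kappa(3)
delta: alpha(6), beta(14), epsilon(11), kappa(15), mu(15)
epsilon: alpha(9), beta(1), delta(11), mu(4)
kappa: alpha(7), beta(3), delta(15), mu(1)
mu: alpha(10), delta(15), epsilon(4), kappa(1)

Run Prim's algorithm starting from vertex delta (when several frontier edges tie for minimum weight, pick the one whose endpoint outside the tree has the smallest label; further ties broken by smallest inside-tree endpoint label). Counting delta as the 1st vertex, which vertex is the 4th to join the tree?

epsilon

Prim's algorithm from delta:
Step 1: frontier [alpha-delta 6, delta-epsilon 11, beta-delta 14, delta-kappa 15, delta-mu 15] → take alpha-delta (6); add alpha.
Step 2: frontier [alpha-beta 4, alpha-kappa 7, alpha-epsilon 9, alpha-mu 10, delta-epsilon 11, beta-delta 14, delta-kappa 15, delta-mu 15] → take alpha-beta (4); add beta.
Step 3: frontier [alpha-kappa 7, alpha-epsilon 9, alpha-mu 10, beta-epsilon 1, beta-kappa 3, delta-epsilon 11, delta-kappa 15, delta-mu 15] → take beta-epsilon (1); add epsilon.
Step 4: frontier [alpha-kappa 7, alpha-mu 10, beta-kappa 3, delta-kappa 15, delta-mu 15, epsilon-mu 4] → take beta-kappa (3); add kappa.
Step 5: frontier [alpha-mu 10, delta-mu 15, epsilon-mu 4, kappa-mu 1] → take kappa-mu (1); add mu.
Vertex order: delta, alpha, beta, epsilon, kappa, mu. The 4th vertex is epsilon.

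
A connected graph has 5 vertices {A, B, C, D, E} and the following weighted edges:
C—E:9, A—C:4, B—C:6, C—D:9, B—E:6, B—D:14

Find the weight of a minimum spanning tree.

Kruskal: consider edges lightest-first.
A—C (4): add — endpoints in different components.
B—C (6): add — endpoints in different components.
B—E (6): add — endpoints in different components.
C—D (9): add — endpoints in different components.
MST edges: A—C, B—C, B—E, C—D; total weight 4+6+6+9 = 25.

25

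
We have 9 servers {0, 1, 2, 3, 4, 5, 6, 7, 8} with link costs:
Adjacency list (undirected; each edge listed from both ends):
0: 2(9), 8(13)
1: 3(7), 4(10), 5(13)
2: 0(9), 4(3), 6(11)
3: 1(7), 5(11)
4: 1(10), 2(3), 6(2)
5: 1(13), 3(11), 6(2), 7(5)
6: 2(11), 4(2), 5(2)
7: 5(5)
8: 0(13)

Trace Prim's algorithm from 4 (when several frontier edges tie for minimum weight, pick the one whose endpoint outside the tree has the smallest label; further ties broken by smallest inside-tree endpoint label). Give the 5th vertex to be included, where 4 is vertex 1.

Prim's algorithm from 4:
Step 1: cheapest edge leaving the tree is 4 6 (2); add 6.
Step 2: cheapest edge leaving the tree is 5 6 (2); add 5.
Step 3: cheapest edge leaving the tree is 2 4 (3); add 2.
Step 4: cheapest edge leaving the tree is 5 7 (5); add 7.
Step 5: cheapest edge leaving the tree is 0 2 (9); add 0.
Step 6: cheapest edge leaving the tree is 1 4 (10); add 1.
Step 7: cheapest edge leaving the tree is 1 3 (7); add 3.
Step 8: cheapest edge leaving the tree is 0 8 (13); add 8.
Vertex order: 4, 6, 5, 2, 7, 0, 1, 3, 8. The 5th vertex is 7.

7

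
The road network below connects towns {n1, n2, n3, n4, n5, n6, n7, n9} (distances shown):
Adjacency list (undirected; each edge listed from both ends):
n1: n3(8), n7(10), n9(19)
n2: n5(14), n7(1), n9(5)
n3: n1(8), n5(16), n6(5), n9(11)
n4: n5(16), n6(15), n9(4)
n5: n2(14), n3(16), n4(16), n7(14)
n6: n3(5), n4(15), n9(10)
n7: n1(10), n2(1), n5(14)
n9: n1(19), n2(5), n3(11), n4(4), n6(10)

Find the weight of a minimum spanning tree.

Prim's algorithm from n7:
Step 1: frontier [n2–n7 1, n1–n7 10, n5–n7 14] → take n2–n7 (1); add n2.
Step 2: frontier [n2–n9 5, n2–n5 14, n1–n7 10, n5–n7 14] → take n2–n9 (5); add n9.
Step 3: frontier [n2–n5 14, n1–n7 10, n5–n7 14, n4–n9 4, n6–n9 10, n3–n9 11, n1–n9 19] → take n4–n9 (4); add n4.
Step 4: frontier [n2–n5 14, n4–n6 15, n4–n5 16, n1–n7 10, n5–n7 14, n6–n9 10, n3–n9 11, n1–n9 19] → take n1–n7 (10); add n1.
Step 5: frontier [n1–n3 8, n2–n5 14, n4–n6 15, n4–n5 16, n5–n7 14, n6–n9 10, n3–n9 11] → take n1–n3 (8); add n3.
Step 6: frontier [n2–n5 14, n3–n6 5, n3–n5 16, n4–n6 15, n4–n5 16, n5–n7 14, n6–n9 10] → take n3–n6 (5); add n6.
Step 7: frontier [n2–n5 14, n3–n5 16, n4–n5 16, n5–n7 14] → take n2–n5 (14); add n5.
MST edges: n2–n7, n2–n9, n4–n9, n1–n7, n1–n3, n3–n6, n2–n5; total weight 1+5+4+10+8+5+14 = 47.

47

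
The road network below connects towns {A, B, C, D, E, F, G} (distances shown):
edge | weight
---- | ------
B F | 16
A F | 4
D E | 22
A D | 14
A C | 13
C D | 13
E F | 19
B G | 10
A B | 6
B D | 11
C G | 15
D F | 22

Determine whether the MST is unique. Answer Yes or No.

No

Sort edges by weight, then run Kruskal:
A F (4): add — endpoints in different components.
A B (6): add — endpoints in different components.
B G (10): add — endpoints in different components.
B D (11): add — endpoints in different components.
A C (13): add — endpoints in different components.
C D (13): skip — C and D already connected.
A D (14): skip — A and D already connected.
C G (15): skip — C and G already connected.
B F (16): skip — B and F already connected.
E F (19): add — endpoints in different components.
Non-tree edge C D has weight 13, equal to the heaviest edge on its tree cycle — swapping gives another MST of the same weight. Not unique.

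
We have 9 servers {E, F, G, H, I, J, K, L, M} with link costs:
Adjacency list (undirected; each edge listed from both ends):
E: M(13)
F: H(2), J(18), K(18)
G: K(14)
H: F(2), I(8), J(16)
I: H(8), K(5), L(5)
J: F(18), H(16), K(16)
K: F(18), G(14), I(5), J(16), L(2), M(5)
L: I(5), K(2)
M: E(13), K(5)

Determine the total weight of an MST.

65

Grow the tree from J using Prim:
Step 1: frontier [H—J 16, J—K 16, F—J 18] → take H—J (16); add H.
Step 2: frontier [F—H 2, H—I 8, J—K 16, F—J 18] → take F—H (2); add F.
Step 3: frontier [F—K 18, H—I 8, J—K 16] → take H—I (8); add I.
Step 4: frontier [F—K 18, I—K 5, I—L 5, J—K 16] → take I—K (5); add K.
Step 5: frontier [I—L 5, K—L 2, K—M 5, G—K 14] → take K—L (2); add L.
Step 6: frontier [K—M 5, G—K 14] → take K—M (5); add M.
Step 7: frontier [G—K 14, E—M 13] → take E—M (13); add E.
Step 8: frontier [G—K 14] → take G—K (14); add G.
MST edges: H—J, F—H, H—I, I—K, K—L, K—M, E—M, G—K; total weight 16+2+8+5+2+5+13+14 = 65.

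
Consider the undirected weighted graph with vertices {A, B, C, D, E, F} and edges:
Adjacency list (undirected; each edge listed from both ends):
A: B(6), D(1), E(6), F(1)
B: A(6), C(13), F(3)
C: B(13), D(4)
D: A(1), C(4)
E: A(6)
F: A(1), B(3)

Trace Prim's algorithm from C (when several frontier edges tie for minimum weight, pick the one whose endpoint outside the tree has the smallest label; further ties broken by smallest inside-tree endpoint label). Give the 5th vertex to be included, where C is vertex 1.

Grow the tree from C using Prim:
Step 1: cheapest edge leaving the tree is C–D (4); add D.
Step 2: cheapest edge leaving the tree is A–D (1); add A.
Step 3: cheapest edge leaving the tree is A–F (1); add F.
Step 4: cheapest edge leaving the tree is B–F (3); add B.
Step 5: cheapest edge leaving the tree is A–E (6); add E.
Vertex order: C, D, A, F, B, E. The 5th vertex is B.

B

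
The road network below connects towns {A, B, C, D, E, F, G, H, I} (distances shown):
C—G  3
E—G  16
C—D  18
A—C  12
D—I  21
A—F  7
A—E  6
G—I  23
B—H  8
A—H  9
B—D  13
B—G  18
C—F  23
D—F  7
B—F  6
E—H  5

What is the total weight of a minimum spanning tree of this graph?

67

Kruskal: consider edges lightest-first.
C—G (3): add — endpoints in different components.
E—H (5): add — endpoints in different components.
A—E (6): add — endpoints in different components.
B—F (6): add — endpoints in different components.
A—F (7): add — endpoints in different components.
D—F (7): add — endpoints in different components.
B—H (8): skip — B and H already connected.
A—H (9): skip — A and H already connected.
A—C (12): add — endpoints in different components.
B—D (13): skip — B and D already connected.
E—G (16): skip — E and G already connected.
B—G (18): skip — B and G already connected.
C—D (18): skip — C and D already connected.
D—I (21): add — endpoints in different components.
MST edges: C—G, E—H, A—E, B—F, A—F, D—F, A—C, D—I; total weight 3+5+6+6+7+7+12+21 = 67.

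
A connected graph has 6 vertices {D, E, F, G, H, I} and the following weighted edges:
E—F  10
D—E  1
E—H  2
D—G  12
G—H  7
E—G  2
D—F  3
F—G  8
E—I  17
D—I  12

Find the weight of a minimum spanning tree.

Kruskal: consider edges lightest-first.
D—E (1): add — endpoints in different components.
E—G (2): add — endpoints in different components.
E—H (2): add — endpoints in different components.
D—F (3): add — endpoints in different components.
G—H (7): skip — G and H already connected.
F—G (8): skip — F and G already connected.
E—F (10): skip — E and F already connected.
D—G (12): skip — D and G already connected.
D—I (12): add — endpoints in different components.
MST edges: D—E, E—G, E—H, D—F, D—I; total weight 1+2+2+3+12 = 20.

20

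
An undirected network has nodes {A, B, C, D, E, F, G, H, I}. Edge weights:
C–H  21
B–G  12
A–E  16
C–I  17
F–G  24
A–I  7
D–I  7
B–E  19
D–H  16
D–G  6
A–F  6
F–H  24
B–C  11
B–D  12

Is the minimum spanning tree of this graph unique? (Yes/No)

Kruskal's algorithm — process edges by increasing weight (ties by edge label):
A–F (6): add — endpoints in different components.
D–G (6): add — endpoints in different components.
A–I (7): add — endpoints in different components.
D–I (7): add — endpoints in different components.
B–C (11): add — endpoints in different components.
B–D (12): add — endpoints in different components.
B–G (12): skip — B and G already connected.
A–E (16): add — endpoints in different components.
D–H (16): add — endpoints in different components.
Non-tree edge B–G has weight 12, equal to the heaviest edge on its tree cycle — swapping gives another MST of the same weight. Not unique.

No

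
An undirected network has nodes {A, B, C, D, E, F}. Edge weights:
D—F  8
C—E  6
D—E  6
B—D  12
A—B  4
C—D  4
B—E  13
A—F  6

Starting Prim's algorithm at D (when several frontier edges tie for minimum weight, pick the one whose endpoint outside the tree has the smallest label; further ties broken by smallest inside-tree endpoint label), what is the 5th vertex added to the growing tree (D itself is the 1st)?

Grow the tree from D using Prim:
Step 1: cheapest edge leaving the tree is C—D (4); add C.
Step 2: cheapest edge leaving the tree is C—E (6); add E.
Step 3: cheapest edge leaving the tree is D—F (8); add F.
Step 4: cheapest edge leaving the tree is A—F (6); add A.
Step 5: cheapest edge leaving the tree is A—B (4); add B.
Vertex order: D, C, E, F, A, B. The 5th vertex is A.

A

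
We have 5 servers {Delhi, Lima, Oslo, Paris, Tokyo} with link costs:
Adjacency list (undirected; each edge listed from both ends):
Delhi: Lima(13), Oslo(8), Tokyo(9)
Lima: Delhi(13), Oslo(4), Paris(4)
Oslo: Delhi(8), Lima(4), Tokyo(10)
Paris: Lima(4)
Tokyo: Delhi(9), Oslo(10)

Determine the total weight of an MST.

Kruskal: consider edges lightest-first.
Lima-Oslo (4): add. Components now {Tokyo} {Paris} {Lima,Oslo} {Delhi}
Lima-Paris (4): add. Components now {Tokyo} {Lima,Oslo,Paris} {Delhi}
Delhi-Oslo (8): add. Components now {Tokyo} {Delhi,Lima,Oslo,Paris}
Delhi-Tokyo (9): add. Components now {Delhi,Lima,Oslo,Paris,Tokyo}
MST edges: Lima-Oslo, Lima-Paris, Delhi-Oslo, Delhi-Tokyo; total weight 4+4+8+9 = 25.

25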